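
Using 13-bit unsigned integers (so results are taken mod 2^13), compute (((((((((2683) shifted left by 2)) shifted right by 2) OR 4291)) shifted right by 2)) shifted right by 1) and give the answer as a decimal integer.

2683 = 0101001111011
→ shifted left by 2 (mod 2^13) → 0100111101100 = 2540
→ shifted right by 2 → 0001001111011 = 635
4291 = 1000011000011
→ OR → 1001011111011 = 4859
→ shifted right by 2 → 0010010111110 = 1214
→ shifted right by 1 → 0001001011111 = 607

607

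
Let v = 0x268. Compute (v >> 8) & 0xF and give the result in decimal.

2

v = 001001101000
Shift right by 8: 0010
Mask low 4 bits: 0010 = 2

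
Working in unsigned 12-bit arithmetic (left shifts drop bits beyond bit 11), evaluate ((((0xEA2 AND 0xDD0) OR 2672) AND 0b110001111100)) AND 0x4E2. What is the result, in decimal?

1120

0xEA2 = 111010100010
0xDD0 = 110111010000
→ AND → 110010000000 = 3200
2672 = 101001110000
→ OR → 111011110000 = 3824
0b110001111100 = 110001111100
→ AND → 110001110000 = 3184
0x4E2 = 010011100010
→ AND → 010001100000 = 1120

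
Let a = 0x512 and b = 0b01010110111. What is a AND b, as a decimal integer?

0x512 = 10100010010
b = 01010110111
AND → 00000010010 = 18

18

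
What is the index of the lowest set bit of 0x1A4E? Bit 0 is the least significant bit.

0x1A4E = 1101001001110
Trailing zeros: 1, so the lowest set bit is bit 1 (value 2).

1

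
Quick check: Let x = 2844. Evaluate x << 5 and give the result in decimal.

91008

2844 = 00000101100011100
shift left by 5 → 10110001110000000 = 91008
(equivalently, 2844 × 2^5 = 2844 × 32)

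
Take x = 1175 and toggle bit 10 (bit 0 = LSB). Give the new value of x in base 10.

151

x = 010010010111
bit 10 is currently 1; toggle it via x ^ (1 << 10) = x ^ 1024
→ 000010010111 = 151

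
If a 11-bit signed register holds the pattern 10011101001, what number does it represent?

pattern = 10011101001 (MSB is 1 ⇒ negative)
Invert: 01100010110, add 1 → 01100010111 = 791, so the value is -791.
(Equivalently: 1257 - 2^11 = 1257 - 2048 = -791.)

-791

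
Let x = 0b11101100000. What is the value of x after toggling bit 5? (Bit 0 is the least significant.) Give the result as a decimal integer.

1856

x = 11101100000
bit 5 is currently 1; toggle it via x ^ (1 << 5) = x ^ 32
→ 11101000000 = 1856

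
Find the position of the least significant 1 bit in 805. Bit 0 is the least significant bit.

805 = 1100100101
Trailing zeros: 0, so the lowest set bit is bit 0 (value 1).

0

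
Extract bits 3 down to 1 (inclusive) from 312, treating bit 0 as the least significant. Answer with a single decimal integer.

v = 100111000
Shift right by 1: 10011100
Mask low 3 bits: 100 = 4

4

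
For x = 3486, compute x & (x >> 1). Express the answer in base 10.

x = 110110011110 = 3486
x>>1 = 011011001111
AND  = 010010001110 = 1166
(x & (x >> 1) has a 1 wherever x has two consecutive 1 bits.)

1166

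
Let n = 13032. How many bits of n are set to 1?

13032 = 11001011101000
Count the 1s: 1 + 1 + 1 + 1 + 1 + 1 + 1 = 7

7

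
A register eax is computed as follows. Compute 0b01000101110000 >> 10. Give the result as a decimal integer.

x = 1000101110000
shift right by 10 → 0000000000100 = 4
(equivalently, floor(4464 / 1024))

4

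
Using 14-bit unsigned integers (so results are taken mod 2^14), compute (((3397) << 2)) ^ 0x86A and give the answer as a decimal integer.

15742

3397 = 00110101000101
→ << 2 (mod 2^14) → 11010100010100 = 13588
0x86A = 00100001101010
→ ^ → 11110101111110 = 15742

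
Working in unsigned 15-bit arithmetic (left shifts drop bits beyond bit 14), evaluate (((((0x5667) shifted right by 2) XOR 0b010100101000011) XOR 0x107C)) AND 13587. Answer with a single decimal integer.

9218

0x5667 = 101011001100111
→ shifted right by 2 → 001010110011001 = 5529
0b010100101000011 = 010100101000011
→ XOR → 011110011011010 = 15578
0x107C = 001000001111100
→ XOR → 010110010100110 = 11430
13587 = 011010100010011
→ AND → 010010000000010 = 9218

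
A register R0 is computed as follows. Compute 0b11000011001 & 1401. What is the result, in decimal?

1049

a = 11000011001
1401 = 10101111001
AND → 10000011001 = 1049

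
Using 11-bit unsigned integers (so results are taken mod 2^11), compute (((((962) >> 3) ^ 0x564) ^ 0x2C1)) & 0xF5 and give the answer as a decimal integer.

962 = 01111000010
→ >> 3 → 00001111000 = 120
0x564 = 10101100100
→ ^ → 10100011100 = 1308
0x2C1 = 01011000001
→ ^ → 11111011101 = 2013
0xF5 = 00011110101
→ & → 00011010101 = 213

213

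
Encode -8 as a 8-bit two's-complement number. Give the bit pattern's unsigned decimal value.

8 in 8 bits: 00001000
Invert: 11110111
Add 1:  11111000 = 248
(Check: 2^8 - 8 = 256 - 8 = 248.)

248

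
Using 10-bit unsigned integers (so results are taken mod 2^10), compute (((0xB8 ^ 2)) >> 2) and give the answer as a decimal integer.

46

0xB8 = 0010111000
2 = 0000000010
→ ^ → 0010111010 = 186
→ >> 2 → 0000101110 = 46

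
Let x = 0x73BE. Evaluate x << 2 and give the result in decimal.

118520

0x73BE = 00111001110111110
shift left by 2 → 11100111011111000 = 118520
(equivalently, 29630 × 2^2 = 29630 × 4)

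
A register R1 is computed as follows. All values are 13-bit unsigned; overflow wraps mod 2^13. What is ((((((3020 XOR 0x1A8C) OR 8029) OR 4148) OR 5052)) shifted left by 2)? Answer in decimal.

8180

3020 = 0101111001100
0x1A8C = 1101010001100
→ XOR → 1000101000000 = 4416
8029 = 1111101011101
→ OR → 1111101011101 = 8029
4148 = 1000000110100
→ OR → 1111101111101 = 8061
5052 = 1001110111100
→ OR → 1111111111101 = 8189
→ shifted left by 2 (mod 2^13) → 1111111110100 = 8180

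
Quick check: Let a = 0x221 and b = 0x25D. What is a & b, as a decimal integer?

0x221 = 1000100001
0x25D = 1001011101
AND → 1000000001 = 513

513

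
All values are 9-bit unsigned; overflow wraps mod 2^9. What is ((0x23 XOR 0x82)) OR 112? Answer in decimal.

241

0x23 = 000100011
0x82 = 010000010
→ XOR → 010100001 = 161
112 = 001110000
→ OR → 011110001 = 241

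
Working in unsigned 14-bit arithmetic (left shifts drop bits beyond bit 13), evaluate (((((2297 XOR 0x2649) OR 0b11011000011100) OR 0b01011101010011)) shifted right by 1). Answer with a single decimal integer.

2297 = 00100011111001
0x2649 = 10011001001001
→ XOR → 10111010110000 = 11952
0b11011000011100 = 11011000011100
→ OR → 11111010111100 = 16060
0b01011101010011 = 01011101010011
→ OR → 11111111111111 = 16383
→ shifted right by 1 → 01111111111111 = 8191

8191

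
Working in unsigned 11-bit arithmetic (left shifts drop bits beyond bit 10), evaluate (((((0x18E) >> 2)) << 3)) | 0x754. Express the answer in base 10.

0x18E = 00110001110
→ >> 2 → 00001100011 = 99
→ << 3 (mod 2^11) → 01100011000 = 792
0x754 = 11101010100
→ | → 11101011100 = 1884

1884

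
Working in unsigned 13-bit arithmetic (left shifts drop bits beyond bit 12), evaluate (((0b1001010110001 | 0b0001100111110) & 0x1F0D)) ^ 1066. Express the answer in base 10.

5927

0b1001010110001 = 1001010110001
0b0001100111110 = 0001100111110
→ | → 1001110111111 = 5055
0x1F0D = 1111100001101
→ & → 1001100001101 = 4877
1066 = 0010000101010
→ ^ → 1011100100111 = 5927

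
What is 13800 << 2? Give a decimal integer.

55200

13800 = 0011010111101000
shift left by 2 → 1101011110100000 = 55200
(equivalently, 13800 × 2^2 = 13800 × 4)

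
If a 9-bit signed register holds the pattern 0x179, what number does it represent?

pattern = 101111001 (MSB is 1 ⇒ negative)
Invert: 010000110, add 1 → 010000111 = 135, so the value is -135.
(Equivalently: 377 - 2^9 = 377 - 512 = -135.)

-135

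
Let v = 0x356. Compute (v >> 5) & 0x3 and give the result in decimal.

2

v = 1101010110
Shift right by 5: 11010
Mask low 2 bits: 10 = 2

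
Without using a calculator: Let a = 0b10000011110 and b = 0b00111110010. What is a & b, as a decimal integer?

18

a = 10000011110
b = 00111110010
AND → 00000010010 = 18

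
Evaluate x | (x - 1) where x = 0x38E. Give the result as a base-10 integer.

911

x = 1110001110 = 910
x - 1 = 1110001101
OR    = 1110001111 = 911
(x | (x - 1) sets all bits below the lowest set bit.)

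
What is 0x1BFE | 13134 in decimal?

15358

0x1BFE = 01101111111110
13134 = 11001101001110
 OR → 11101111111110 = 15358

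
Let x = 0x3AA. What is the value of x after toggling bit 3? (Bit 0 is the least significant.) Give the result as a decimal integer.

930

x = 1110101010
bit 3 is currently 1; toggle it via x ^ (1 << 3) = x ^ 8
→ 1110100010 = 930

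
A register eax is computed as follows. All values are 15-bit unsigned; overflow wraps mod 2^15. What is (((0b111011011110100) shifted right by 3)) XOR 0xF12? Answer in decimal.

460

0b111011011110100 = 111011011110100
→ shifted right by 3 → 000111011011110 = 3806
0xF12 = 000111100010010
→ XOR → 000000111001100 = 460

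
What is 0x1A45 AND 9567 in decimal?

69

0x1A45 = 01101001000101
9567 = 10010101011111
AND → 00000001000101 = 69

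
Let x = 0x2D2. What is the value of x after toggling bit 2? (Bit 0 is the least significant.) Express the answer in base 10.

x = 0001011010010
bit 2 is currently 0; toggle it via x ^ (1 << 2) = x ^ 4
→ 0001011010110 = 726

726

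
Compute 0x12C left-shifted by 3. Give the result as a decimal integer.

2400

0x12C = 000100101100
shift left by 3 → 100101100000 = 2400
(equivalently, 300 × 2^3 = 300 × 8)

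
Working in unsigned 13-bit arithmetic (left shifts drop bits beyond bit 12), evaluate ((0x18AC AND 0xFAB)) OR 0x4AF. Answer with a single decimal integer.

3247

0x18AC = 1100010101100
0xFAB = 0111110101011
→ AND → 0100010101000 = 2216
0x4AF = 0010010101111
→ OR → 0110010101111 = 3247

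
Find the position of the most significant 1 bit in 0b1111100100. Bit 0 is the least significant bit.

9

0b1111100100 = 1111100100
The topmost 1 is at position 9 (since 2^9 = 512 ≤ 996 < 1024).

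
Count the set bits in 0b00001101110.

5

n = 1101110
Count the 1s: 1 + 1 + 1 + 1 + 1 = 5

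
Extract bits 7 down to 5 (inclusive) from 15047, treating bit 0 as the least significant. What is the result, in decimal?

6

v = 11101011000111
Shift right by 5: 111010110
Mask low 3 bits: 110 = 6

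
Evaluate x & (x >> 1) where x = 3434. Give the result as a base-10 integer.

x = 110101101010 = 3434
x>>1 = 011010110101
AND  = 010000100000 = 1056
(x & (x >> 1) has a 1 wherever x has two consecutive 1 bits.)

1056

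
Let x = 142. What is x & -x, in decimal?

2

x = 10001110 = 142
-x (two's complement) = …01110010
AND   = 00000010 = 2
(x & -x isolates the lowest set bit of x.)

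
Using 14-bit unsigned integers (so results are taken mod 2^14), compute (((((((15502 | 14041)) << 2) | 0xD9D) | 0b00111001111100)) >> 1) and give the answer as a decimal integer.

15502 = 11110010001110
14041 = 11011011011001
→ | → 11111011011111 = 16095
→ << 2 (mod 2^14) → 11101101111100 = 15228
0xD9D = 00110110011101
→ | → 11111111111101 = 16381
0b00111001111100 = 00111001111100
→ | → 11111111111101 = 16381
→ >> 1 → 01111111111110 = 8190

8190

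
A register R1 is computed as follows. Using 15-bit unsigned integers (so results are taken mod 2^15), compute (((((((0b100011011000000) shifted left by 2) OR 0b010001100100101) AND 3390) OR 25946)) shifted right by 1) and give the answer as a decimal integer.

0b100011011000000 = 100011011000000
→ shifted left by 2 (mod 2^15) → 001101100000000 = 6912
0b010001100100101 = 010001100100101
→ OR → 011101100100101 = 15141
3390 = 000110100111110
→ AND → 000100100100100 = 2340
25946 = 110010101011010
→ OR → 110110101111110 = 28030
→ shifted right by 1 → 011011010111111 = 14015

14015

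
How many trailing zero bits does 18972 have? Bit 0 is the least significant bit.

18972 = 100101000011100
Trailing zeros: 2, so the lowest set bit is bit 2 (value 4).

2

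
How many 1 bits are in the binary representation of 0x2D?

0x2D = 101101
Count the 1s: 1 + 1 + 1 + 1 = 4

4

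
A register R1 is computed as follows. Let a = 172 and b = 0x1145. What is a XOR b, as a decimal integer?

172 = 0000010101100
0x1145 = 1000101000101
XOR → 1000111101001 = 4585

4585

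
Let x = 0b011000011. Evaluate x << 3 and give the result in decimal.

1560

x = 00011000011
shift left by 3 → 11000011000 = 1560
(equivalently, 195 × 2^3 = 195 × 8)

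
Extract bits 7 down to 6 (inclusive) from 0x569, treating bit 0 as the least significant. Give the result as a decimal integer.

1

v = 10101101001
Shift right by 6: 10101
Mask low 2 bits: 01 = 1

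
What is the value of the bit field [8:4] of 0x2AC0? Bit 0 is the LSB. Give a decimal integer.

v = 010101011000000
Shift right by 4: 01010101100
Mask low 5 bits: 01100 = 12

12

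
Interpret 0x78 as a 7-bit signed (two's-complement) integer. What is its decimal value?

-8

pattern = 1111000 (MSB is 1 ⇒ negative)
Invert: 0000111, add 1 → 0001000 = 8, so the value is -8.
(Equivalently: 120 - 2^7 = 120 - 128 = -8.)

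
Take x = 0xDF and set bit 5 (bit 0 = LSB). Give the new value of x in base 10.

255

x = 0011011111
bit 5 is currently 0; set it via x | (1 << 5) = x | 32
→ 0011111111 = 255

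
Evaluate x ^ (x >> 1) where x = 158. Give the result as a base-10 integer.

209

x = 10011110 = 158
x>>1 = 01001111
XOR  = 11010001 = 209
(x ^ (x >> 1) gives the standard binary-reflected Gray code of x.)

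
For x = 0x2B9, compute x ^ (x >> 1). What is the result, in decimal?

x = 1010111001 = 697
x>>1 = 0101011100
XOR  = 1111100101 = 997
(x ^ (x >> 1) gives the standard binary-reflected Gray code of x.)

997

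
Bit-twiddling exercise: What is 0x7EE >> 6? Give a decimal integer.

0x7EE = 11111101110
shift right by 6 → 00000011111 = 31
(equivalently, floor(2030 / 64))

31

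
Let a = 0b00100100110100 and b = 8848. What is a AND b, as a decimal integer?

a = 00100100110100
8848 = 10001010010000
AND → 00000000010000 = 16

16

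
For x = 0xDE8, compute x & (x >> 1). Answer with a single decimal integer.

1248

x = 110111101000 = 3560
x>>1 = 011011110100
AND  = 010011100000 = 1248
(x & (x >> 1) has a 1 wherever x has two consecutive 1 bits.)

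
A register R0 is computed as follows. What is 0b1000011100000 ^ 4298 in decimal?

42

a = 1000011100000
4298 = 1000011001010
XOR → 0000000101010 = 42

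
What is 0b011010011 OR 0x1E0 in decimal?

a = 011010011
0x1E0 = 111100000
 OR → 111110011 = 499

499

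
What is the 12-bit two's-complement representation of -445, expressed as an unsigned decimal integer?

445 in 12 bits: 000110111101
Invert: 111001000010
Add 1:  111001000011 = 3651
(Check: 2^12 - 445 = 4096 - 445 = 3651.)

3651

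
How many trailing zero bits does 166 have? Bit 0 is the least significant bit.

166 = 10100110
Trailing zeros: 1, so the lowest set bit is bit 1 (value 2).

1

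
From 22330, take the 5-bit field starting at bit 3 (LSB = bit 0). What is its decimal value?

v = 101011100111010
Shift right by 3: 101011100111
Mask low 5 bits: 00111 = 7

7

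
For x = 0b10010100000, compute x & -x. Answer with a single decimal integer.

32

x = 10010100000 = 1184
-x (two's complement) = …01101100000
AND   = 00000100000 = 32
(x & -x isolates the lowest set bit of x.)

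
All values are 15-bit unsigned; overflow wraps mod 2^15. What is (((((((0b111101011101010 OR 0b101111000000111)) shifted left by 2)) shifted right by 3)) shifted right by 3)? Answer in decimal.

494

0b111101011101010 = 111101011101010
0b101111000000111 = 101111000000111
→ OR → 111111011101111 = 32495
→ shifted left by 2 (mod 2^15) → 111101110111100 = 31676
→ shifted right by 3 → 000111101110111 = 3959
→ shifted right by 3 → 000000111101110 = 494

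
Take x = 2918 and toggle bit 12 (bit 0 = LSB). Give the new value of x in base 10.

7014

x = 0101101100110
bit 12 is currently 0; toggle it via x ^ (1 << 12) = x ^ 4096
→ 1101101100110 = 7014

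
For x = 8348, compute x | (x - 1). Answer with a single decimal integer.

8351

x = 10000010011100 = 8348
x - 1 = 10000010011011
OR    = 10000010011111 = 8351
(x | (x - 1) sets all bits below the lowest set bit.)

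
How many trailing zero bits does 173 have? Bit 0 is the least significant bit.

0

173 = 10101101
Trailing zeros: 0, so the lowest set bit is bit 0 (value 1).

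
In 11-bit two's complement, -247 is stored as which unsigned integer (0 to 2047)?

247 in 11 bits: 00011110111
Invert: 11100001000
Add 1:  11100001001 = 1801
(Check: 2^11 - 247 = 2048 - 247 = 1801.)

1801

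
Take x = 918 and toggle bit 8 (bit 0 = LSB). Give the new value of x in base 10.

x = 1110010110
bit 8 is currently 1; toggle it via x ^ (1 << 8) = x ^ 256
→ 1010010110 = 662

662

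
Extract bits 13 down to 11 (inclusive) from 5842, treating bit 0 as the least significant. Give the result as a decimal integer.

2

v = 01011011010010
Shift right by 11: 010
Mask low 3 bits: 010 = 2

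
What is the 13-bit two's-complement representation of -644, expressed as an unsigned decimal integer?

7548

644 in 13 bits: 0001010000100
Invert: 1110101111011
Add 1:  1110101111100 = 7548
(Check: 2^13 - 644 = 8192 - 644 = 7548.)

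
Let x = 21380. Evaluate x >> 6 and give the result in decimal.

334

21380 = 101001110000100
shift right by 6 → 000000101001110 = 334
(equivalently, floor(21380 / 64))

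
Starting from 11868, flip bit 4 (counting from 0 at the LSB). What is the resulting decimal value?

x = 10111001011100
bit 4 is currently 1; toggle it via x ^ (1 << 4) = x ^ 16
→ 10111001001100 = 11852

11852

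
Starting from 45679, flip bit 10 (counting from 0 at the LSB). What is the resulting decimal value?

46703

x = 1011001001101111
bit 10 is currently 0; toggle it via x ^ (1 << 10) = x ^ 1024
→ 1011011001101111 = 46703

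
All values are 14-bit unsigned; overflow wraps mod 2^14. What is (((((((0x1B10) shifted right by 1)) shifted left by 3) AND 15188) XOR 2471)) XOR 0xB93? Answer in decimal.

10868

0x1B10 = 01101100010000
→ shifted right by 1 → 00110110001000 = 3464
→ shifted left by 3 (mod 2^14) → 10110001000000 = 11328
15188 = 11101101010100
→ AND → 10100001000000 = 10304
2471 = 00100110100111
→ XOR → 10000111100111 = 8679
0xB93 = 00101110010011
→ XOR → 10101001110100 = 10868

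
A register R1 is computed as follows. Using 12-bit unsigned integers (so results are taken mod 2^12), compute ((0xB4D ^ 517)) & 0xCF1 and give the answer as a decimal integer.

0xB4D = 101101001101
517 = 001000000101
→ ^ → 100101001000 = 2376
0xCF1 = 110011110001
→ & → 100001000000 = 2112

2112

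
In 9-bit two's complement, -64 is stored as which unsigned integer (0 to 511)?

448

64 in 9 bits: 001000000
Invert: 110111111
Add 1:  111000000 = 448
(Check: 2^9 - 64 = 512 - 64 = 448.)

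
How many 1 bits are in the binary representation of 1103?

1103 = 10001001111
Count the 1s: 1 + 1 + 1 + 1 + 1 + 1 = 6

6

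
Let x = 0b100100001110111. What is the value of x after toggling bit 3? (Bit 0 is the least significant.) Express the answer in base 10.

18559

x = 100100001110111
bit 3 is currently 0; toggle it via x ^ (1 << 3) = x ^ 8
→ 100100001111111 = 18559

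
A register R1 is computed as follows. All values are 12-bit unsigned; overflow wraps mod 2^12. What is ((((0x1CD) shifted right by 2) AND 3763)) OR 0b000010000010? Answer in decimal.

179

0x1CD = 000111001101
→ shifted right by 2 → 000001110011 = 115
3763 = 111010110011
→ AND → 000000110011 = 51
0b000010000010 = 000010000010
→ OR → 000010110011 = 179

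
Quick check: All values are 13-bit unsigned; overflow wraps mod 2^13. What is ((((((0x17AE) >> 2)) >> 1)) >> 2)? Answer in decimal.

0x17AE = 1011110101110
→ >> 2 → 0010111101011 = 1515
→ >> 1 → 0001011110101 = 757
→ >> 2 → 0000010111101 = 189

189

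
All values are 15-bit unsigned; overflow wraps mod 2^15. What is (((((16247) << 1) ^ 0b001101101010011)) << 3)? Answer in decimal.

11752

16247 = 011111101110111
→ << 1 (mod 2^15) → 111111011101110 = 32494
0b001101101010011 = 001101101010011
→ ^ → 110010110111101 = 26045
→ << 3 (mod 2^15) → 010110111101000 = 11752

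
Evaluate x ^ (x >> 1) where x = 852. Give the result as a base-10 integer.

x = 1101010100 = 852
x>>1 = 0110101010
XOR  = 1011111110 = 766
(x ^ (x >> 1) gives the standard binary-reflected Gray code of x.)

766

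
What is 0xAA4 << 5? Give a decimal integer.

87168

0xAA4 = 00000101010100100
shift left by 5 → 10101010010000000 = 87168
(equivalently, 2724 × 2^5 = 2724 × 32)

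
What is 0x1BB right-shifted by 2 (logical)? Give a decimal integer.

110

0x1BB = 110111011
shift right by 2 → 001101110 = 110
(equivalently, floor(443 / 4))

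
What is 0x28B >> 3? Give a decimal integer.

0x28B = 1010001011
shift right by 3 → 0001010001 = 81
(equivalently, floor(651 / 8))

81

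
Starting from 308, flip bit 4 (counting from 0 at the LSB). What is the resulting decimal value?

x = 100110100
bit 4 is currently 1; toggle it via x ^ (1 << 4) = x ^ 16
→ 100100100 = 292

292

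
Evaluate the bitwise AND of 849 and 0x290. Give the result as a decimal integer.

849 = 1101010001
0x290 = 1010010000
AND → 1000010000 = 528

528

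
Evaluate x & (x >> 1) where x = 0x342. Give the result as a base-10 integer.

x = 1101000010 = 834
x>>1 = 0110100001
AND  = 0100000000 = 256
(x & (x >> 1) has a 1 wherever x has two consecutive 1 bits.)

256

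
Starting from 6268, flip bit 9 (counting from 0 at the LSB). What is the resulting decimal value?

x = 01100001111100
bit 9 is currently 0; toggle it via x ^ (1 << 9) = x ^ 512
→ 01101001111100 = 6780

6780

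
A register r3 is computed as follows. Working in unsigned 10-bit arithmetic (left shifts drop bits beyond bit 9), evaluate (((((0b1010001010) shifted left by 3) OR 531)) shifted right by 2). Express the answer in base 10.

148

0b1010001010 = 1010001010
→ shifted left by 3 (mod 2^10) → 0001010000 = 80
531 = 1000010011
→ OR → 1001010011 = 595
→ shifted right by 2 → 0010010100 = 148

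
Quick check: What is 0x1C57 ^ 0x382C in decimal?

0x1C57 = 01110001010111
0x382C = 11100000101100
XOR → 10010001111011 = 9339

9339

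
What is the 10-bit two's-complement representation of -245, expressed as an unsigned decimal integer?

245 in 10 bits: 0011110101
Invert: 1100001010
Add 1:  1100001011 = 779
(Check: 2^10 - 245 = 1024 - 245 = 779.)

779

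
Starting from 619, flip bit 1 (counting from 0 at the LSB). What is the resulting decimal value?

x = 1001101011
bit 1 is currently 1; toggle it via x ^ (1 << 1) = x ^ 2
→ 1001101001 = 617

617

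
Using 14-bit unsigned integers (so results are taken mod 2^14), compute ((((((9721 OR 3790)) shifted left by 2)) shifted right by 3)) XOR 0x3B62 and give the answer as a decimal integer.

9721 = 10010111111001
3790 = 00111011001110
→ OR → 10111111111111 = 12287
→ shifted left by 2 (mod 2^14) → 11111111111100 = 16380
→ shifted right by 3 → 00011111111111 = 2047
0x3B62 = 11101101100010
→ XOR → 11110010011101 = 15517

15517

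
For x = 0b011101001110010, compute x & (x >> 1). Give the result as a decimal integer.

6192

x = 11101001110010 = 14962
x>>1 = 01110100111001
AND  = 01100000110000 = 6192
(x & (x >> 1) has a 1 wherever x has two consecutive 1 bits.)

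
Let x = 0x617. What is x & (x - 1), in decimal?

x = 11000010111 = 1559
x - 1 = 11000010110
AND   = 11000010110 = 1558
(x & (x - 1) clears the lowest set bit of x.)

1558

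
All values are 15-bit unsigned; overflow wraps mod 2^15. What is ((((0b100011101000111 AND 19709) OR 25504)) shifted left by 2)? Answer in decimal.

8084

0b100011101000111 = 100011101000111
19709 = 100110011111101
→ AND → 100010001000101 = 17477
25504 = 110001110100000
→ OR → 110011111100101 = 26597
→ shifted left by 2 (mod 2^15) → 001111110010100 = 8084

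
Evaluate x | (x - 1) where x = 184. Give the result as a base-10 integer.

x = 10111000 = 184
x - 1 = 10110111
OR    = 10111111 = 191
(x | (x - 1) sets all bits below the lowest set bit.)

191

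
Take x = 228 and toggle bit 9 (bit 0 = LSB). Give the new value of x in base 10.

x = 00011100100
bit 9 is currently 0; toggle it via x ^ (1 << 9) = x ^ 512
→ 01011100100 = 740

740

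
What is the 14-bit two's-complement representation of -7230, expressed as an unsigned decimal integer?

9154

7230 in 14 bits: 01110000111110
Invert: 10001111000001
Add 1:  10001111000010 = 9154
(Check: 2^14 - 7230 = 16384 - 7230 = 9154.)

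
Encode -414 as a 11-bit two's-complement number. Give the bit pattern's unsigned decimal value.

414 in 11 bits: 00110011110
Invert: 11001100001
Add 1:  11001100010 = 1634
(Check: 2^11 - 414 = 2048 - 414 = 1634.)

1634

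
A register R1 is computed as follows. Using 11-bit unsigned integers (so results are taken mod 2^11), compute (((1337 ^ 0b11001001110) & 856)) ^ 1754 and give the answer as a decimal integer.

1418

1337 = 10100111001
0b11001001110 = 11001001110
→ ^ → 01101110111 = 887
856 = 01101011000
→ & → 01101010000 = 848
1754 = 11011011010
→ ^ → 10110001010 = 1418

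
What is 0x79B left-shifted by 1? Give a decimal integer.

0x79B = 011110011011
shift left by 1 → 111100110110 = 3894
(equivalently, 1947 × 2^1 = 1947 × 2)

3894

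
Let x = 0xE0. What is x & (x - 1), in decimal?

192

x = 11100000 = 224
x - 1 = 11011111
AND   = 11000000 = 192
(x & (x - 1) clears the lowest set bit of x.)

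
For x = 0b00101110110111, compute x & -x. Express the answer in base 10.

1

x = 101110110111 = 2999
-x (two's complement) = …010001001001
AND   = 000000000001 = 1
(x & -x isolates the lowest set bit of x.)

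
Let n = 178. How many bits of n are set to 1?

4

178 = 10110010
Count the 1s: 1 + 1 + 1 + 1 = 4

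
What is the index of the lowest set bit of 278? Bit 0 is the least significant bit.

1

278 = 100010110
Trailing zeros: 1, so the lowest set bit is bit 1 (value 2).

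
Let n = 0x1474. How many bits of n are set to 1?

0x1474 = 1010001110100
Count the 1s: 1 + 1 + 1 + 1 + 1 + 1 = 6

6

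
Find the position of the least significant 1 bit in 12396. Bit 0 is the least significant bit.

12396 = 11000001101100
Trailing zeros: 2, so the lowest set bit is bit 2 (value 4).

2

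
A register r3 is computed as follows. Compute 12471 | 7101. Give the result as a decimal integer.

12471 = 11000010110111
7101 = 01101110111101
 OR → 11101110111111 = 15295

15295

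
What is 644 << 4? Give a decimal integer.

644 = 00001010000100
shift left by 4 → 10100001000000 = 10304
(equivalently, 644 × 2^4 = 644 × 16)

10304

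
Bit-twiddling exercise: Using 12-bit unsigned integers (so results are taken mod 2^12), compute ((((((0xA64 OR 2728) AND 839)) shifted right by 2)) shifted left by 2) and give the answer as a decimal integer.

580

0xA64 = 101001100100
2728 = 101010101000
→ OR → 101011101100 = 2796
839 = 001101000111
→ AND → 001001000100 = 580
→ shifted right by 2 → 000010010001 = 145
→ shifted left by 2 (mod 2^12) → 001001000100 = 580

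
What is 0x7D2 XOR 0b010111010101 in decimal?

0x7D2 = 11111010010
b = 10111010101
XOR → 01000000111 = 519

519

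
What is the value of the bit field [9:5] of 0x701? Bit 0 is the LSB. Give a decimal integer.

24

v = 11100000001
Shift right by 5: 111000
Mask low 5 bits: 11000 = 24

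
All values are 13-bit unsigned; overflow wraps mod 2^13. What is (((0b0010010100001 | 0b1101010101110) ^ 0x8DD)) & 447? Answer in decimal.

50

0b0010010100001 = 0010010100001
0b1101010101110 = 1101010101110
→ | → 1111010101111 = 7855
0x8DD = 0100011011101
→ ^ → 1011001110010 = 5746
447 = 0000110111111
→ & → 0000000110010 = 50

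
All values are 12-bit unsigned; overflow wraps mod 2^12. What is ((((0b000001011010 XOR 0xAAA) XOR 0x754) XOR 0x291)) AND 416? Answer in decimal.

0b000001011010 = 000001011010
0xAAA = 101010101010
→ XOR → 101011110000 = 2800
0x754 = 011101010100
→ XOR → 110110100100 = 3492
0x291 = 001010010001
→ XOR → 111100110101 = 3893
416 = 000110100000
→ AND → 000100100000 = 288

288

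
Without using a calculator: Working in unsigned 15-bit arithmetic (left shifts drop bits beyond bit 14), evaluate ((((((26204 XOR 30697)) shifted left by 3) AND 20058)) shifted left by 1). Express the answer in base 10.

6160

26204 = 110011001011100
30697 = 111011111101001
→ XOR → 001000110110101 = 4533
→ shifted left by 3 (mod 2^15) → 000110110101000 = 3496
20058 = 100111001011010
→ AND → 000110000001000 = 3080
→ shifted left by 1 (mod 2^15) → 001100000010000 = 6160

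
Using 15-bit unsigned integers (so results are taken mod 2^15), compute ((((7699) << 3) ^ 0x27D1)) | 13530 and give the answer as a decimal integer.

30683

7699 = 001111000010011
→ << 3 (mod 2^15) → 111000010011000 = 28824
0x27D1 = 010011111010001
→ ^ → 101011101001001 = 22345
13530 = 011010011011010
→ | → 111011111011011 = 30683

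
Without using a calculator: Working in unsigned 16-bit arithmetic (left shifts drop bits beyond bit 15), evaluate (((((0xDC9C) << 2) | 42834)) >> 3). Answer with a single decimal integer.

7918

0xDC9C = 1101110010011100
→ << 2 (mod 2^16) → 0111001001110000 = 29296
42834 = 1010011101010010
→ | → 1111011101110010 = 63346
→ >> 3 → 0001111011101110 = 7918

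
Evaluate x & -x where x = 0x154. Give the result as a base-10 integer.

4

x = 101010100 = 340
-x (two's complement) = …010101100
AND   = 000000100 = 4
(x & -x isolates the lowest set bit of x.)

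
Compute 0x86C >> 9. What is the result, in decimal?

0x86C = 100001101100
shift right by 9 → 000000000100 = 4
(equivalently, floor(2156 / 512))

4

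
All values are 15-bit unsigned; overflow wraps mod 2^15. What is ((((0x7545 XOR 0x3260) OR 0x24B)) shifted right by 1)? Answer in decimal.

9143

0x7545 = 111010101000101
0x3260 = 011001001100000
→ XOR → 100011100100101 = 18213
0x24B = 000001001001011
→ OR → 100011101101111 = 18287
→ shifted right by 1 → 010001110110111 = 9143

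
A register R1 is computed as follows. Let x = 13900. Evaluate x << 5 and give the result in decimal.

444800

13900 = 0000011011001001100
shift left by 5 → 1101100100110000000 = 444800
(equivalently, 13900 × 2^5 = 13900 × 32)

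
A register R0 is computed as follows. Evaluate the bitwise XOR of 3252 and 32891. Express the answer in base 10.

3252 = 0000110010110100
32891 = 1000000001111011
XOR → 1000110011001111 = 36047

36047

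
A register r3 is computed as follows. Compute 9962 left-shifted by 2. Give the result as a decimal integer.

39848

9962 = 0010011011101010
shift left by 2 → 1001101110101000 = 39848
(equivalently, 9962 × 2^2 = 9962 × 4)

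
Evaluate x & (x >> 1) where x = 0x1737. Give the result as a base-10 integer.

787

x = 1011100110111 = 5943
x>>1 = 0101110011011
AND  = 0001100010011 = 787
(x & (x >> 1) has a 1 wherever x has two consecutive 1 bits.)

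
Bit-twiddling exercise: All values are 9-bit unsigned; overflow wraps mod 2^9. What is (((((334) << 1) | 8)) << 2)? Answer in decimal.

334 = 101001110
→ << 1 (mod 2^9) → 010011100 = 156
8 = 000001000
→ | → 010011100 = 156
→ << 2 (mod 2^9) → 001110000 = 112

112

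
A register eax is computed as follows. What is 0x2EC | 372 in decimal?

0x2EC = 1011101100
372 = 0101110100
 OR → 1111111100 = 1020

1020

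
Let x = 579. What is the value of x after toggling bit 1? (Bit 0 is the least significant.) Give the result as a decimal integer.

x = 001001000011
bit 1 is currently 1; toggle it via x ^ (1 << 1) = x ^ 2
→ 001001000001 = 577

577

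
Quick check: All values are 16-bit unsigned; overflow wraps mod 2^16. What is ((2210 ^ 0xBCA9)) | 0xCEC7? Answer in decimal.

2210 = 0000100010100010
0xBCA9 = 1011110010101001
→ ^ → 1011010000001011 = 46091
0xCEC7 = 1100111011000111
→ | → 1111111011001111 = 65231

65231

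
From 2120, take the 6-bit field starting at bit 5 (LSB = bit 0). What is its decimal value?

2

v = 100001001000
Shift right by 5: 1000010
Mask low 6 bits: 000010 = 2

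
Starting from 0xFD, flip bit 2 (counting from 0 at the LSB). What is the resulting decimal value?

x = 011111101
bit 2 is currently 1; toggle it via x ^ (1 << 2) = x ^ 4
→ 011111001 = 249

249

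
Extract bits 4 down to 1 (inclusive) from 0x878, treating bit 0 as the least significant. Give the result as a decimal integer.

v = 100001111000
Shift right by 1: 10000111100
Mask low 4 bits: 1100 = 12

12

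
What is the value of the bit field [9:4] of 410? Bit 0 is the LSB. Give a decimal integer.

25

v = 0110011010
Shift right by 4: 011001
Mask low 6 bits: 011001 = 25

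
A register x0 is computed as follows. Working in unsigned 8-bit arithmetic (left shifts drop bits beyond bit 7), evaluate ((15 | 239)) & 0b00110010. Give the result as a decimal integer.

15 = 00001111
239 = 11101111
→ | → 11101111 = 239
0b00110010 = 00110010
→ & → 00100010 = 34

34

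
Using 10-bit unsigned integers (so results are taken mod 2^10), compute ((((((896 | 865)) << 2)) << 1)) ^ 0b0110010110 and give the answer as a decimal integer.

896 = 1110000000
865 = 1101100001
→ | → 1111100001 = 993
→ << 2 (mod 2^10) → 1110000100 = 900
→ << 1 (mod 2^10) → 1100001000 = 776
0b0110010110 = 0110010110
→ ^ → 1010011110 = 670

670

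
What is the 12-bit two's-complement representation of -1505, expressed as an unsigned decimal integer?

1505 in 12 bits: 010111100001
Invert: 101000011110
Add 1:  101000011111 = 2591
(Check: 2^12 - 1505 = 4096 - 1505 = 2591.)

2591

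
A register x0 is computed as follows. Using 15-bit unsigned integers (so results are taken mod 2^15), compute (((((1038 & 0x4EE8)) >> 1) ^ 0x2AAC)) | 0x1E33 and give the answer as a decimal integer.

1038 = 000010000001110
0x4EE8 = 100111011101000
→ & → 000010000001000 = 1032
→ >> 1 → 000001000000100 = 516
0x2AAC = 010101010101100
→ ^ → 010100010101000 = 10408
0x1E33 = 001111000110011
→ | → 011111010111011 = 16059

16059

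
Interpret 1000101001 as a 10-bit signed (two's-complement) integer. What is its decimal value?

-471

pattern = 1000101001 (MSB is 1 ⇒ negative)
Invert: 0111010110, add 1 → 0111010111 = 471, so the value is -471.
(Equivalently: 553 - 2^10 = 553 - 1024 = -471.)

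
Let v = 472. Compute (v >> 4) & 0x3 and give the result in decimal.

1

v = 111011000
Shift right by 4: 11101
Mask low 2 bits: 01 = 1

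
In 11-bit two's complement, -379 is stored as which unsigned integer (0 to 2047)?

1669

379 in 11 bits: 00101111011
Invert: 11010000100
Add 1:  11010000101 = 1669
(Check: 2^11 - 379 = 2048 - 379 = 1669.)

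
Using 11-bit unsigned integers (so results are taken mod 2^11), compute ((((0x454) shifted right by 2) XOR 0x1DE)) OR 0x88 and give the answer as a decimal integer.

203

0x454 = 10001010100
→ shifted right by 2 → 00100010101 = 277
0x1DE = 00111011110
→ XOR → 00011001011 = 203
0x88 = 00010001000
→ OR → 00011001011 = 203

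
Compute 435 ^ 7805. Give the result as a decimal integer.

8142

435 = 0000110110011
7805 = 1111001111101
XOR → 1111111001110 = 8142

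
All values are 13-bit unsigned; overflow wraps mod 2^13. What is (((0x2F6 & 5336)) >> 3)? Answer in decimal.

0x2F6 = 0001011110110
5336 = 1010011011000
→ & → 0000011010000 = 208
→ >> 3 → 0000000011010 = 26

26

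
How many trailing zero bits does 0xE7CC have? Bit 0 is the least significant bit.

0xE7CC = 1110011111001100
Trailing zeros: 2, so the lowest set bit is bit 2 (value 4).

2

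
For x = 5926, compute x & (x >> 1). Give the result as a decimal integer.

770

x = 1011100100110 = 5926
x>>1 = 0101110010011
AND  = 0001100000010 = 770
(x & (x >> 1) has a 1 wherever x has two consecutive 1 bits.)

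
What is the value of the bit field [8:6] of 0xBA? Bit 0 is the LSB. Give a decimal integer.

2

v = 010111010
Shift right by 6: 010
Mask low 3 bits: 010 = 2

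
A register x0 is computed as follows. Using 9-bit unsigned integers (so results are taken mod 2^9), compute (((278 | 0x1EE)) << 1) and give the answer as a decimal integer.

508

278 = 100010110
0x1EE = 111101110
→ | → 111111110 = 510
→ << 1 (mod 2^9) → 111111100 = 508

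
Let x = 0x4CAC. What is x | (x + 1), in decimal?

x = 100110010101100 = 19628
x + 1 = 100110010101101
OR    = 100110010101101 = 19629
(x | (x + 1) sets the lowest cleared bit.)

19629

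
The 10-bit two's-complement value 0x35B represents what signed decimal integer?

pattern = 1101011011 (MSB is 1 ⇒ negative)
Invert: 0010100100, add 1 → 0010100101 = 165, so the value is -165.
(Equivalently: 859 - 2^10 = 859 - 1024 = -165.)

-165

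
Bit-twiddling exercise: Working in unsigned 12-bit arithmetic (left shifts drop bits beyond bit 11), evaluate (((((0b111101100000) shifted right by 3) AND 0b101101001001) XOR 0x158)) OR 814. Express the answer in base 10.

830

0b111101100000 = 111101100000
→ shifted right by 3 → 000111101100 = 492
0b101101001001 = 101101001001
→ AND → 000101001000 = 328
0x158 = 000101011000
→ XOR → 000000010000 = 16
814 = 001100101110
→ OR → 001100111110 = 830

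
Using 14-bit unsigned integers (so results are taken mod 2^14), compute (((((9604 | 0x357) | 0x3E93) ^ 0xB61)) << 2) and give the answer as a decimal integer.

4824

9604 = 10010110000100
0x357 = 00001101010111
→ | → 10011111010111 = 10199
0x3E93 = 11111010010011
→ | → 11111111010111 = 16343
0xB61 = 00101101100001
→ ^ → 11010010110110 = 13494
→ << 2 (mod 2^14) → 01001011011000 = 4824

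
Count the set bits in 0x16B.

0x16B = 101101011
Count the 1s: 1 + 1 + 1 + 1 + 1 + 1 = 6

6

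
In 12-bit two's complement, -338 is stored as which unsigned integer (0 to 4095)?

3758

338 in 12 bits: 000101010010
Invert: 111010101101
Add 1:  111010101110 = 3758
(Check: 2^12 - 338 = 4096 - 338 = 3758.)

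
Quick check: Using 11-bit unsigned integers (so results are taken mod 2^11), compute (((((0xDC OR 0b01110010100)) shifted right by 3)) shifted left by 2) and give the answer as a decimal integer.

492

0xDC = 00011011100
0b01110010100 = 01110010100
→ OR → 01111011100 = 988
→ shifted right by 3 → 00001111011 = 123
→ shifted left by 2 (mod 2^11) → 00111101100 = 492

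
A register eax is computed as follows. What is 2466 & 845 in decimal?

256

2466 = 100110100010
845 = 001101001101
AND → 000100000000 = 256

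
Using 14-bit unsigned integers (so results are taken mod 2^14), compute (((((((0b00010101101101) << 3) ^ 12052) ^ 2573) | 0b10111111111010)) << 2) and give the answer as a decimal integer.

16364

0b00010101101101 = 00010101101101
→ << 3 (mod 2^14) → 10101101101000 = 11112
12052 = 10111100010100
→ ^ → 00010001111100 = 1148
2573 = 00101000001101
→ ^ → 00111001110001 = 3697
0b10111111111010 = 10111111111010
→ | → 10111111111011 = 12283
→ << 2 (mod 2^14) → 11111111101100 = 16364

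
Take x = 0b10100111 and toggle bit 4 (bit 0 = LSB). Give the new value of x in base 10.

183

x = 10100111
bit 4 is currently 0; toggle it via x ^ (1 << 4) = x ^ 16
→ 10110111 = 183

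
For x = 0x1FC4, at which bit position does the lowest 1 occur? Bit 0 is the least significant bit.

2

0x1FC4 = 1111111000100
Trailing zeros: 2, so the lowest set bit is bit 2 (value 4).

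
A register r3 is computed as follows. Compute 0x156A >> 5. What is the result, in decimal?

0x156A = 1010101101010
shift right by 5 → 0000010101011 = 171
(equivalently, floor(5482 / 32))

171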